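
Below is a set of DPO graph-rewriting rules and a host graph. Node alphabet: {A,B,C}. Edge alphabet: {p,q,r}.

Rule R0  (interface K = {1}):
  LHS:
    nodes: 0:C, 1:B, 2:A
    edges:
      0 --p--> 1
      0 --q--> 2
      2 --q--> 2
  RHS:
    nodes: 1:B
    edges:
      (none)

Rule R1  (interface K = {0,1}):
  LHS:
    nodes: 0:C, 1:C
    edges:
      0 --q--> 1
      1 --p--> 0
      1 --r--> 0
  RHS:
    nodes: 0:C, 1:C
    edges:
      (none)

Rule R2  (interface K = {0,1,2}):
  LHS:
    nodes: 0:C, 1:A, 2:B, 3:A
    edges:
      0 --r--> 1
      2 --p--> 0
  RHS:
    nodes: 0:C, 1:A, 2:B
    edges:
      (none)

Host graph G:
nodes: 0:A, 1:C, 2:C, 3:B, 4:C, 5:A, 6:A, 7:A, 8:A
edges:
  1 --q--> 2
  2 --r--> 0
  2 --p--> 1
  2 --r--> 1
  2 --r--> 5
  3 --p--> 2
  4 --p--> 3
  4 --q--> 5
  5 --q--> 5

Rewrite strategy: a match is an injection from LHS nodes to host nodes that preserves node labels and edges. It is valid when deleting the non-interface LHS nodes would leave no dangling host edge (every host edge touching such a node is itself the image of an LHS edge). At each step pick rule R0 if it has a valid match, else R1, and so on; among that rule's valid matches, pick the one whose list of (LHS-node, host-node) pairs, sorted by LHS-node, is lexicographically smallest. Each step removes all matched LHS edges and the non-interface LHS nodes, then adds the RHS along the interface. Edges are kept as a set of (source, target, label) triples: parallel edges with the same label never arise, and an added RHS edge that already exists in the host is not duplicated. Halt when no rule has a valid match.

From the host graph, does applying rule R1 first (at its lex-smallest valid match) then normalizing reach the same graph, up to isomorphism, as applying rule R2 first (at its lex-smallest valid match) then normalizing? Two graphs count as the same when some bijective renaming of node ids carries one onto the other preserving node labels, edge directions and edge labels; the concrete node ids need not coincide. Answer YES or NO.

Answer: YES

Derivation:
branch R1-first: apply at {0↦1, 1↦2} → |E|=6, then 1 more step(s) → NF |V|=8 |E|=4 V={0:A, 1:C, 2:C, 3:B, 4:C, 5:A, 7:A, 8:A} E=2-r->5 4-p->3 4-q->5 5-q->5
branch R2-first: apply at {0↦2, 1↦0, 2↦3, 3↦6} → |E|=7, then 1 more step(s) → NF |V|=8 |E|=4 V={0:A, 1:C, 2:C, 3:B, 4:C, 5:A, 7:A, 8:A} E=2-r->5 4-p->3 4-q->5 5-q->5
graphs isomorphic (equal up to label-preserving node renaming)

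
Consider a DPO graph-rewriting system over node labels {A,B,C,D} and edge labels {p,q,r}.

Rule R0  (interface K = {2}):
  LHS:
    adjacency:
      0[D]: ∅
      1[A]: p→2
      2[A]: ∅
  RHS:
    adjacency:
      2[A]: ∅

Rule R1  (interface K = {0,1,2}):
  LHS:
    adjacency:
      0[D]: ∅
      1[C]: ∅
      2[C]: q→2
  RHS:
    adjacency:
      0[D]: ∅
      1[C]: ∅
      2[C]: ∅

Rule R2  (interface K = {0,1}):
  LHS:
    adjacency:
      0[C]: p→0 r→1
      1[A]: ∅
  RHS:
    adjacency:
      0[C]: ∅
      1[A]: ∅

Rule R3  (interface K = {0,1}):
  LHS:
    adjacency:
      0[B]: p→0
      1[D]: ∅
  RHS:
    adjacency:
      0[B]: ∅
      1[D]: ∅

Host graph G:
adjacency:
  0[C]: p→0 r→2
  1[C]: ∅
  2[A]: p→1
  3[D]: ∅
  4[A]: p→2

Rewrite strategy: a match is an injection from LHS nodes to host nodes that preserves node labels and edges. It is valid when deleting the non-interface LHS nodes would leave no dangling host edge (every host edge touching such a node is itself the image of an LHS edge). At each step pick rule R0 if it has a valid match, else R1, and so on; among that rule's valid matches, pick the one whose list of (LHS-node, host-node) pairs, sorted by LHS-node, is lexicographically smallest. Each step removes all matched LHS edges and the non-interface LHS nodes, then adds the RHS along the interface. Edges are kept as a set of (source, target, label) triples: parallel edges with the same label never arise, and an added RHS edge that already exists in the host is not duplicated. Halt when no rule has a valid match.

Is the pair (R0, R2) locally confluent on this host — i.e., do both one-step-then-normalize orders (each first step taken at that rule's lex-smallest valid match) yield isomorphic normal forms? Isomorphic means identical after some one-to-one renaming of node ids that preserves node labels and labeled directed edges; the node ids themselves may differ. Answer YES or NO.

branch R0-first: apply at {0↦3, 1↦4, 2↦2} → |E|=3, then 1 more step(s) → NF |V|=3 |E|=1 V={0:C, 1:C, 2:A} E=2-p->1
branch R2-first: apply at {0↦0, 1↦2} → |E|=2, then 1 more step(s) → NF |V|=3 |E|=1 V={0:C, 1:C, 2:A} E=2-p->1
graphs isomorphic (equal up to label-preserving node renaming)

Answer: YES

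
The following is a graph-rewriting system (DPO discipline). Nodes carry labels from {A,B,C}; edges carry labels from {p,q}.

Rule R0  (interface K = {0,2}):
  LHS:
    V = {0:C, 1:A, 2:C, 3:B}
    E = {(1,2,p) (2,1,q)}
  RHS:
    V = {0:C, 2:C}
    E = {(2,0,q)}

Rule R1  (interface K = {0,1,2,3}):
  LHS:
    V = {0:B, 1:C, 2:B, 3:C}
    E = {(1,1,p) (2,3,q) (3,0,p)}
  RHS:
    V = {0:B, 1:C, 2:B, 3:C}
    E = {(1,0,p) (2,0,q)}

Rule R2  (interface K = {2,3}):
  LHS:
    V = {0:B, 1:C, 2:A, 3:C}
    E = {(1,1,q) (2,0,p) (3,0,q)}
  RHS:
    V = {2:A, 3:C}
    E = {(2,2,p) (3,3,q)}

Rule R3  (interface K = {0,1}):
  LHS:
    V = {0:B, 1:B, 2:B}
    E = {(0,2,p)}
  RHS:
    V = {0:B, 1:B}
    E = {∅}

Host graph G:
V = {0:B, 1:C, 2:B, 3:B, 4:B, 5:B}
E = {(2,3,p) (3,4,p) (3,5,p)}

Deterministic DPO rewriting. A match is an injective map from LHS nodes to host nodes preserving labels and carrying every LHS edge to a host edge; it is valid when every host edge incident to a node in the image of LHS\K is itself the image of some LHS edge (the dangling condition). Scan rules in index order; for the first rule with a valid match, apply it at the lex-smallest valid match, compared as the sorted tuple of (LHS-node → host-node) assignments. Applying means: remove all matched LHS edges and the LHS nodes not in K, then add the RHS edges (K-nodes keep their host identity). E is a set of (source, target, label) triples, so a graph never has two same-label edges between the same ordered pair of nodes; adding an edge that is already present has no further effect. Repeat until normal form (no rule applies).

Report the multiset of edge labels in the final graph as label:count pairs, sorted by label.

Answer: (no edges)

Derivation:
[0] host  ⇒  6 nodes, 3 edges  {2-p->3 3-p->4 3-p->5}
[1] R3 @ {0↦3, 1↦0, 2↦4}  ⇒  5 nodes, 2 edges  {2-p->3 3-p->5}
[2] R3 @ {0↦3, 1↦0, 2↦5}  ⇒  4 nodes, 1 edges  {2-p->3}
[3] R3 @ {0↦2, 1↦0, 2↦3}  ⇒  3 nodes, 0 edges  {∅}
normal form: no rule applies after step 3
NF edges: []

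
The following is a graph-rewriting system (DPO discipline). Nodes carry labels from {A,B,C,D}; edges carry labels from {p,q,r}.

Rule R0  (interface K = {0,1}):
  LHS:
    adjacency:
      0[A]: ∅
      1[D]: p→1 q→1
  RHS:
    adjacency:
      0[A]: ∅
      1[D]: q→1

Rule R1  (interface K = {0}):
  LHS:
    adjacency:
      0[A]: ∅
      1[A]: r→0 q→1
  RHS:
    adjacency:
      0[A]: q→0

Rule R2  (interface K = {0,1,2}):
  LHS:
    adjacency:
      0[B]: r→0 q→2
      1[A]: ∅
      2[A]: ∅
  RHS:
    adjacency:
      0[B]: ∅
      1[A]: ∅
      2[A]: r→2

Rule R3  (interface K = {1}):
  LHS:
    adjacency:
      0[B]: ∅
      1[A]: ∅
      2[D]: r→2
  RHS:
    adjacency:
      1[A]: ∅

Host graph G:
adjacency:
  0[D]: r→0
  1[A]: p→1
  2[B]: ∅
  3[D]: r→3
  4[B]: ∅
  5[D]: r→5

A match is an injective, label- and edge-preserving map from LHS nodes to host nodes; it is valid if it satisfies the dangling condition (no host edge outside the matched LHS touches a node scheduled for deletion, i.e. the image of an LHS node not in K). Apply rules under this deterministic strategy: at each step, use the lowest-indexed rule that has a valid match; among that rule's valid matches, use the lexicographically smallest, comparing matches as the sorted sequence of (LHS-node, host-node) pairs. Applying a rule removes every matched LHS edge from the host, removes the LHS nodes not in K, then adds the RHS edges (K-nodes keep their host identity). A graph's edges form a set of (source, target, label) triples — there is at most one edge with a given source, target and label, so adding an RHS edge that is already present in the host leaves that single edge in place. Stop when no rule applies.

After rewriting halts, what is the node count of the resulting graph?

start.  V:6 E:4  edges: 0-r->0 1-p->1 3-r->3 5-r->5
1. fire R3 via {0↦2, 1↦1, 2↦0}  →  V:4 E:3  edges: 1-p->1 3-r->3 5-r->5
2. fire R3 via {0↦4, 1↦1, 2↦3}  →  V:2 E:2  edges: 1-p->1 5-r->5
halt: no rule applies after step 2
NF nodes: {1:A, 5:D}

Answer: 2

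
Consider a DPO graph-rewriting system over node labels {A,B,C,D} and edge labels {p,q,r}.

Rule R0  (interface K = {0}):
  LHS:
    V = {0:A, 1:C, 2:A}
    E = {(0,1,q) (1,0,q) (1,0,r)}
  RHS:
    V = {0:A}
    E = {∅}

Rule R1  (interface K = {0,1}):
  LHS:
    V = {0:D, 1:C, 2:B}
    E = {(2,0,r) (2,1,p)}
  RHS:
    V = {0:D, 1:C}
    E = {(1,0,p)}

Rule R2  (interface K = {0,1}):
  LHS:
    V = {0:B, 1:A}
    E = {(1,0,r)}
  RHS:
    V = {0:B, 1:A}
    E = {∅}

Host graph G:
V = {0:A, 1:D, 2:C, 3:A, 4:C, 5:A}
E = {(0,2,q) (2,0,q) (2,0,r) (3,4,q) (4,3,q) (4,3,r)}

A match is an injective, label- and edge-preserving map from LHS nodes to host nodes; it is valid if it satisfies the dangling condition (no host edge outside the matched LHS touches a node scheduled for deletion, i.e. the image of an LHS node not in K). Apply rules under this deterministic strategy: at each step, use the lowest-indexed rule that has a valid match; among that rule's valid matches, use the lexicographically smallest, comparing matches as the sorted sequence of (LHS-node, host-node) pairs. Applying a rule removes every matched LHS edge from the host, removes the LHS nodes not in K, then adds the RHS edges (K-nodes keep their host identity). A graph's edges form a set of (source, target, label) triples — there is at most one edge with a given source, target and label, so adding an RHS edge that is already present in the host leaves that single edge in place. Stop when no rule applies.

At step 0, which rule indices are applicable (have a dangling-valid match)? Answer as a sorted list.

R0: 2 valid matches — {0↦0, 1↦2, 2↦5}, {0↦3, 1↦4, 2↦5}
R1: no valid match — LHS pattern not found
R2: no valid match — LHS pattern not found

Answer: [R0]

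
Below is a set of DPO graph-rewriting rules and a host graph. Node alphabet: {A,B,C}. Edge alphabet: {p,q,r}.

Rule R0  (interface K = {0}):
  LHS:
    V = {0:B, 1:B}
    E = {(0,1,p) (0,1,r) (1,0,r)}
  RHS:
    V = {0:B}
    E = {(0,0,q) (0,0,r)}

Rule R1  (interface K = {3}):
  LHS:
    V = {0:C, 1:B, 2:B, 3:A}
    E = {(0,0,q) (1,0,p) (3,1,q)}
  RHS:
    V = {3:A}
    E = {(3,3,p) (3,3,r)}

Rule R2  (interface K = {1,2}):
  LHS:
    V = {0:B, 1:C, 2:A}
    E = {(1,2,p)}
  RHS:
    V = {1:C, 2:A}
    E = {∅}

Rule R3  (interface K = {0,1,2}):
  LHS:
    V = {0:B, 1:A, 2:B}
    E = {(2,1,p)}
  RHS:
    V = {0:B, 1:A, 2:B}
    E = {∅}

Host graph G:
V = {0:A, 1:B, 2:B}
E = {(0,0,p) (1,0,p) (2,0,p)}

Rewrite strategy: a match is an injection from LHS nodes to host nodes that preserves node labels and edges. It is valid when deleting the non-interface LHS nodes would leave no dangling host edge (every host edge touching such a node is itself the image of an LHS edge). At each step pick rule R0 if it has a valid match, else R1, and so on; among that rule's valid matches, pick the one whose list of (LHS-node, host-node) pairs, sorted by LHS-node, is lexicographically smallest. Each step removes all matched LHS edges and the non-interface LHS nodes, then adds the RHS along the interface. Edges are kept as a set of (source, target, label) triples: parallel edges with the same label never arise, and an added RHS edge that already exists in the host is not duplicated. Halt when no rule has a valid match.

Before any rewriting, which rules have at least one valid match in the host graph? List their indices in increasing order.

Answer: [R3]

Steps:
R0: no valid match — LHS pattern not found
R1: no valid match — LHS pattern not found
R2: no valid match — LHS pattern not found
R3: 2 valid matches — {0↦1, 1↦0, 2↦2}, {0↦2, 1↦0, 2↦1}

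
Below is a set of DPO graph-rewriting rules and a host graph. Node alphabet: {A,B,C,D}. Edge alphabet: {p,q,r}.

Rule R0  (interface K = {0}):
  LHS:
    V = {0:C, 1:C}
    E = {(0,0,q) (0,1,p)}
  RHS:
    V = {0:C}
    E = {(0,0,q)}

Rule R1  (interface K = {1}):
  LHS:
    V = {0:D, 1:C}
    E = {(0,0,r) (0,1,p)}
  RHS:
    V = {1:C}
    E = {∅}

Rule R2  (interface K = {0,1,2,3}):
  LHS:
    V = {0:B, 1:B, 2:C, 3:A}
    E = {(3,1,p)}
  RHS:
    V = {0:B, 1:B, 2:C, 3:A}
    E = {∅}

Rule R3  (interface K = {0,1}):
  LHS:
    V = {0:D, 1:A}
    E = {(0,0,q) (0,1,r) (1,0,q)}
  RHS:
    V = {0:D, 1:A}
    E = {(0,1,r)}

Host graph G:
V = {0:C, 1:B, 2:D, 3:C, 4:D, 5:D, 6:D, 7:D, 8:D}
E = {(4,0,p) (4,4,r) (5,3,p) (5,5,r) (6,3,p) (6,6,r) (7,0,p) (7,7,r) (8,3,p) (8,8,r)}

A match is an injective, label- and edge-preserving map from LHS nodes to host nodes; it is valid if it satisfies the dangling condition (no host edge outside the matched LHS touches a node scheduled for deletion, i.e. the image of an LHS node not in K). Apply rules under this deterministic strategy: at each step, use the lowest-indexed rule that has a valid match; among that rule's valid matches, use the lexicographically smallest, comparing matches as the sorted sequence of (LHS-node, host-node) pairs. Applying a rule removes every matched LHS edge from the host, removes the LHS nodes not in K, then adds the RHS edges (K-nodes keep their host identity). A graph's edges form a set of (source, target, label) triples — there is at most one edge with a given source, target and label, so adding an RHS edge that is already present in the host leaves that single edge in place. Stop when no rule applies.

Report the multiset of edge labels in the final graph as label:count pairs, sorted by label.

initial: |V|=9 |E|=10  E = 4-p->0 4-r->4 5-p->3 5-r->5 6-p->3 6-r->6 7-p->0 7-r->7 8-p->3 8-r->8
step 1: apply R1 at {0↦4, 1↦0}  → |V|=8 |E|=8  E = 5-p->3 5-r->5 6-p->3 6-r->6 7-p->0 7-r->7 8-p->3 8-r->8
step 2: apply R1 at {0↦5, 1↦3}  → |V|=7 |E|=6  E = 6-p->3 6-r->6 7-p->0 7-r->7 8-p->3 8-r->8
step 3: apply R1 at {0↦6, 1↦3}  → |V|=6 |E|=4  E = 7-p->0 7-r->7 8-p->3 8-r->8
step 4: apply R1 at {0↦7, 1↦0}  → |V|=5 |E|=2  E = 8-p->3 8-r->8
step 5: apply R1 at {0↦8, 1↦3}  → |V|=4 |E|=0  E = ∅
final graph: no rule applies after step 5
NF edges: []

Answer: (no edges)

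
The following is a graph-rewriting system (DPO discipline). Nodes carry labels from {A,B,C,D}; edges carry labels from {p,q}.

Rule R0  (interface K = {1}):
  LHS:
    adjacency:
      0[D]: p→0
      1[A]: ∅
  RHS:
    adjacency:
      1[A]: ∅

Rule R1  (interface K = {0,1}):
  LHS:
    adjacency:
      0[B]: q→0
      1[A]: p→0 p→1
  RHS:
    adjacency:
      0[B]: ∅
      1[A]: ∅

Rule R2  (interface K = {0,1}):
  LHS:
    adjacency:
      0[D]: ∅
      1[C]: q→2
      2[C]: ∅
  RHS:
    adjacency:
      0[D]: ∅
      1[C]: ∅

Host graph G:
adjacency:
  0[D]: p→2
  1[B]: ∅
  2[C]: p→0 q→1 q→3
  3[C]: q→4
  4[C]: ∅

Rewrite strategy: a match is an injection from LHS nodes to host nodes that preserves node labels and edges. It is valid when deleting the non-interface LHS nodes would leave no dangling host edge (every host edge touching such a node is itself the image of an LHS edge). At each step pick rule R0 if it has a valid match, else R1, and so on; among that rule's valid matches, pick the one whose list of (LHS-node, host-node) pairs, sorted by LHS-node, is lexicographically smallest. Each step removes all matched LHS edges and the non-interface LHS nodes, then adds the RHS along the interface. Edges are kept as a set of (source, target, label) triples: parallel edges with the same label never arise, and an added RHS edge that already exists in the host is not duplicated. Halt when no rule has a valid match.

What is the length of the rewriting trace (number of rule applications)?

[0] host  ⇒  5 nodes, 5 edges  {0-p->2 2-p->0 2-q->1 2-q->3 3-q->4}
[1] R2 @ {0↦0, 1↦3, 2↦4}  ⇒  4 nodes, 4 edges  {0-p->2 2-p->0 2-q->1 2-q->3}
[2] R2 @ {0↦0, 1↦2, 2↦3}  ⇒  3 nodes, 3 edges  {0-p->2 2-p->0 2-q->1}
normal form: no rule applies after step 2

Answer: 2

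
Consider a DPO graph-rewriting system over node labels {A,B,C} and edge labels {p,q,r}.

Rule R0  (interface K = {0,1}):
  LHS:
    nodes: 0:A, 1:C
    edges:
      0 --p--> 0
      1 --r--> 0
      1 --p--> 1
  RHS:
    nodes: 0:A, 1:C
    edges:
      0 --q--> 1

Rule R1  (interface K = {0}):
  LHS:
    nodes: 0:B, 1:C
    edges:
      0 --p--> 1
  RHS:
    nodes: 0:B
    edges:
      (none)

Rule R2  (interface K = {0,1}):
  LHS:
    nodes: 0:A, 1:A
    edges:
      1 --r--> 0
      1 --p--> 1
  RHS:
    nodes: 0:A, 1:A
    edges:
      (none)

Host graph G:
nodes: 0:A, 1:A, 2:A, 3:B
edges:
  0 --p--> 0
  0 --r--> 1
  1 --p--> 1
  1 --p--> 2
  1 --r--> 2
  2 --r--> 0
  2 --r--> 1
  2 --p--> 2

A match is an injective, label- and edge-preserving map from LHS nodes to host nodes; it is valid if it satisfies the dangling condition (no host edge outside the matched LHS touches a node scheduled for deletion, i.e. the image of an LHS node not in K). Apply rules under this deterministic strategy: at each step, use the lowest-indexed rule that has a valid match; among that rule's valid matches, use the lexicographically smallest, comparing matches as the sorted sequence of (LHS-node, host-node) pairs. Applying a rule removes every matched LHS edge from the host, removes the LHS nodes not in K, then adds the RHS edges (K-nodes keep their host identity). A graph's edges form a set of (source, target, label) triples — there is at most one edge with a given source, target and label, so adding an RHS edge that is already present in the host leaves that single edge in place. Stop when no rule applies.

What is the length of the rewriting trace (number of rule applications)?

Answer: 3

Derivation:
[0] host  ⇒  4 nodes, 8 edges  {0-p->0 0-r->1 1-p->1 1-p->2 1-r->2 2-r->0 2-r->1 2-p->2}
[1] R2 @ {0↦0, 1↦2}  ⇒  4 nodes, 6 edges  {0-p->0 0-r->1 1-p->1 1-p->2 1-r->2 2-r->1}
[2] R2 @ {0↦1, 1↦0}  ⇒  4 nodes, 4 edges  {1-p->1 1-p->2 1-r->2 2-r->1}
[3] R2 @ {0↦2, 1↦1}  ⇒  4 nodes, 2 edges  {1-p->2 2-r->1}
halt: no rule applies after step 3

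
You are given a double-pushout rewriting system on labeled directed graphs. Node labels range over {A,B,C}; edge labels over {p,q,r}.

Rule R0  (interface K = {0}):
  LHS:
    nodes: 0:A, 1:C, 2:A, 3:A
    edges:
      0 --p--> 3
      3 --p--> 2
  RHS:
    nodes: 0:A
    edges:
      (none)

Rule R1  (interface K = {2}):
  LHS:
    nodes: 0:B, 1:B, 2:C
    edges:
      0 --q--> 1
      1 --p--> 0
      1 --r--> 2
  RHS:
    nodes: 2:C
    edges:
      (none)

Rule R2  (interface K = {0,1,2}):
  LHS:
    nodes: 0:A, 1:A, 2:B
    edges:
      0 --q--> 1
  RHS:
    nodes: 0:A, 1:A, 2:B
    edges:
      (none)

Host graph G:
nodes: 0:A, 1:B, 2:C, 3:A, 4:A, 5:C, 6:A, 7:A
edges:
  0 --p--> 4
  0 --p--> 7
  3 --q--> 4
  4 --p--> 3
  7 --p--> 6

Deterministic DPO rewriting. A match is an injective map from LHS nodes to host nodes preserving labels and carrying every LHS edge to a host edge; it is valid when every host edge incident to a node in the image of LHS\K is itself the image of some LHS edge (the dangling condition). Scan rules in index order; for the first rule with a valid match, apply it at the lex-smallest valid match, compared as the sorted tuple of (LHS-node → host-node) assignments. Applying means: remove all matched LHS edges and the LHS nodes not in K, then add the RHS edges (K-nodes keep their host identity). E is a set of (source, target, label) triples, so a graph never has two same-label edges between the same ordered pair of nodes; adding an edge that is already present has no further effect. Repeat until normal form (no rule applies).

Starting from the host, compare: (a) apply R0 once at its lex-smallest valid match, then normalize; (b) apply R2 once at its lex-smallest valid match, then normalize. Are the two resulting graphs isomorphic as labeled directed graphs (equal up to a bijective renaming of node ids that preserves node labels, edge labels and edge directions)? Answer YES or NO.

Answer: YES

Derivation:
branch R0-first: apply at {0↦0, 1↦2, 2↦6, 3↦7} → |E|=3, then 2 more step(s) → NF |V|=2 |E|=0 V={0:A, 1:B} E=∅
branch R2-first: apply at {0↦3, 1↦4, 2↦1} → |E|=4, then 2 more step(s) → NF |V|=2 |E|=0 V={0:A, 1:B} E=∅
graphs isomorphic (equal up to label-preserving node renaming)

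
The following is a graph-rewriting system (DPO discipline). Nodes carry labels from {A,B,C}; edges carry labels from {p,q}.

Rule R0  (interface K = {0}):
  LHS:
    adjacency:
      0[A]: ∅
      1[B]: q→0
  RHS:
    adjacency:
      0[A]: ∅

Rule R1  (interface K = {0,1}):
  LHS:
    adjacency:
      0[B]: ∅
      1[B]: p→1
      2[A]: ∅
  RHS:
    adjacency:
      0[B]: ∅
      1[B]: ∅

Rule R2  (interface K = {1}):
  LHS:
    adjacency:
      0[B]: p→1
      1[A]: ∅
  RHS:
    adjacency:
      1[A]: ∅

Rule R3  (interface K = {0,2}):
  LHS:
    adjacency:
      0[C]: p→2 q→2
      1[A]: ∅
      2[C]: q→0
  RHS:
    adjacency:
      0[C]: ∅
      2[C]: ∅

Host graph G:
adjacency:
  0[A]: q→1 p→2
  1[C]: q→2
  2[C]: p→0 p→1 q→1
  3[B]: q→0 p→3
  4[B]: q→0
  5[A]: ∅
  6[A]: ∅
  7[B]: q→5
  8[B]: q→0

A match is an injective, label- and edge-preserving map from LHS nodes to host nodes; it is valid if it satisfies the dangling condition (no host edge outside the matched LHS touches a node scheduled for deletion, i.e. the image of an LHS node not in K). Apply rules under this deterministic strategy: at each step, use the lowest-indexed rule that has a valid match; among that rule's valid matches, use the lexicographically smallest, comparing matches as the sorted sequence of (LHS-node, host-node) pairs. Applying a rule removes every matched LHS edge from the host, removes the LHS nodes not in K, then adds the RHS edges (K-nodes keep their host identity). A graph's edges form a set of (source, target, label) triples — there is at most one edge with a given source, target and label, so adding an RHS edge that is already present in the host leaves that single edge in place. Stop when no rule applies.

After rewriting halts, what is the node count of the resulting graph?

[0] host  ⇒  9 nodes, 11 edges  {0-q->1 0-p->2 1-q->2 2-p->0 2-p->1 2-q->1 3-q->0 3-p->3 4-q->0 7-q->5 8-q->0}
[1] R0 @ {0↦0, 1↦4}  ⇒  8 nodes, 10 edges  {0-q->1 0-p->2 1-q->2 2-p->0 2-p->1 2-q->1 3-q->0 3-p->3 7-q->5 8-q->0}
[2] R0 @ {0↦0, 1↦8}  ⇒  7 nodes, 9 edges  {0-q->1 0-p->2 1-q->2 2-p->0 2-p->1 2-q->1 3-q->0 3-p->3 7-q->5}
[3] R0 @ {0↦5, 1↦7}  ⇒  6 nodes, 8 edges  {0-q->1 0-p->2 1-q->2 2-p->0 2-p->1 2-q->1 3-q->0 3-p->3}
[4] R3 @ {0↦2, 1↦5, 2↦1}  ⇒  5 nodes, 5 edges  {0-q->1 0-p->2 2-p->0 3-q->0 3-p->3}
normal form: no rule applies after step 4
NF nodes: {0:A, 1:C, 2:C, 3:B, 6:A}

Answer: 5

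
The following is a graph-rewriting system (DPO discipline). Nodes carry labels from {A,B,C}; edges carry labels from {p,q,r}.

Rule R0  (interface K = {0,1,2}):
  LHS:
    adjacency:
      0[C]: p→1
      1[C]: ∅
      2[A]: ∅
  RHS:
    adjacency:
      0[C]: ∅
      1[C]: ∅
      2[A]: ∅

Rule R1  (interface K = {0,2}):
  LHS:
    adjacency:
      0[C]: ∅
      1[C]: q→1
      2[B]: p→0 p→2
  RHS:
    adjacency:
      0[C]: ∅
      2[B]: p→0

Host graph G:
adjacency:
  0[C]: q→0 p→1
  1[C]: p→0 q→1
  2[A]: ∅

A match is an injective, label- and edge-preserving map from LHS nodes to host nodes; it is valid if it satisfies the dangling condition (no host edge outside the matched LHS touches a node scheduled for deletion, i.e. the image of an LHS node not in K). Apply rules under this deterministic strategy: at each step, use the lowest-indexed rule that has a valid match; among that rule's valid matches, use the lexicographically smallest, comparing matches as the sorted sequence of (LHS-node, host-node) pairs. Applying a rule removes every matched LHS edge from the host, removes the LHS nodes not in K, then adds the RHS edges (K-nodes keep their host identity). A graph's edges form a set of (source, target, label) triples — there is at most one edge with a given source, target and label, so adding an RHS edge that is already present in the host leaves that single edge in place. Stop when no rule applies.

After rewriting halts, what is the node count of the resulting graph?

Answer: 3

Rewrite trace:
[0] host  ⇒  3 nodes, 4 edges  {0-q->0 0-p->1 1-p->0 1-q->1}
[1] R0 @ {0↦0, 1↦1, 2↦2}  ⇒  3 nodes, 3 edges  {0-q->0 1-p->0 1-q->1}
[2] R0 @ {0↦1, 1↦0, 2↦2}  ⇒  3 nodes, 2 edges  {0-q->0 1-q->1}
normal form: no rule applies after step 2
NF nodes: {0:C, 1:C, 2:A}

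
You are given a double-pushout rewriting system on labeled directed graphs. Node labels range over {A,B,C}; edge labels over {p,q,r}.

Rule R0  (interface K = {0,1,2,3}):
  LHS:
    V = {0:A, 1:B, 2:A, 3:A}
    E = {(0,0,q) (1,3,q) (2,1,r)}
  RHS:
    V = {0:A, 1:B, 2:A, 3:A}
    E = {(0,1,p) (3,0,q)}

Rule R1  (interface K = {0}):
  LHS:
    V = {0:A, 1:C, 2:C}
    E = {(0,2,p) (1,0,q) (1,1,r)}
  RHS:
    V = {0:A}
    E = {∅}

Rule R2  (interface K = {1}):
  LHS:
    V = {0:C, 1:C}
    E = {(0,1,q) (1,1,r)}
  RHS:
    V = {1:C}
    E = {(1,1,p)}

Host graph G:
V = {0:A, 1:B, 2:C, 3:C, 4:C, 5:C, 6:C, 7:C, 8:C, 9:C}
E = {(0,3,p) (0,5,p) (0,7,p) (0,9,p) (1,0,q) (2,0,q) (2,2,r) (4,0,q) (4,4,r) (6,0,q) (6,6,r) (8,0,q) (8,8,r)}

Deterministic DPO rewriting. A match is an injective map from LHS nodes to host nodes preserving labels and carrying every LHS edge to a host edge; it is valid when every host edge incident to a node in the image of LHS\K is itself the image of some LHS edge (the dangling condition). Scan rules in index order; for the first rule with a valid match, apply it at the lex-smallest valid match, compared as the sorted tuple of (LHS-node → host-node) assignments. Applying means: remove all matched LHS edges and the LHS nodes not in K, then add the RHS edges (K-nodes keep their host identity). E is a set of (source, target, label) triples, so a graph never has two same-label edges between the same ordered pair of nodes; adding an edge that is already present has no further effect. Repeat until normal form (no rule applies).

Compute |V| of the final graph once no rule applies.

Answer: 2

Rewrite trace:
start.  V:10 E:13  edges: 0-p->3 0-p->5 0-p->7 0-p->9 1-q->0 2-q->0 2-r->2 4-q->0 4-r->4 6-q->0 6-r->6 8-q->0 8-r->8
1. fire R1 via {0↦0, 1↦2, 2↦3}  →  V:8 E:10  edges: 0-p->5 0-p->7 0-p->9 1-q->0 4-q->0 4-r->4 6-q->0 6-r->6 8-q->0 8-r->8
2. fire R1 via {0↦0, 1↦4, 2↦5}  →  V:6 E:7  edges: 0-p->7 0-p->9 1-q->0 6-q->0 6-r->6 8-q->0 8-r->8
3. fire R1 via {0↦0, 1↦6, 2↦7}  →  V:4 E:4  edges: 0-p->9 1-q->0 8-q->0 8-r->8
4. fire R1 via {0↦0, 1↦8, 2↦9}  →  V:2 E:1  edges: 1-q->0
halt: no rule applies after step 4
NF nodes: {0:A, 1:B}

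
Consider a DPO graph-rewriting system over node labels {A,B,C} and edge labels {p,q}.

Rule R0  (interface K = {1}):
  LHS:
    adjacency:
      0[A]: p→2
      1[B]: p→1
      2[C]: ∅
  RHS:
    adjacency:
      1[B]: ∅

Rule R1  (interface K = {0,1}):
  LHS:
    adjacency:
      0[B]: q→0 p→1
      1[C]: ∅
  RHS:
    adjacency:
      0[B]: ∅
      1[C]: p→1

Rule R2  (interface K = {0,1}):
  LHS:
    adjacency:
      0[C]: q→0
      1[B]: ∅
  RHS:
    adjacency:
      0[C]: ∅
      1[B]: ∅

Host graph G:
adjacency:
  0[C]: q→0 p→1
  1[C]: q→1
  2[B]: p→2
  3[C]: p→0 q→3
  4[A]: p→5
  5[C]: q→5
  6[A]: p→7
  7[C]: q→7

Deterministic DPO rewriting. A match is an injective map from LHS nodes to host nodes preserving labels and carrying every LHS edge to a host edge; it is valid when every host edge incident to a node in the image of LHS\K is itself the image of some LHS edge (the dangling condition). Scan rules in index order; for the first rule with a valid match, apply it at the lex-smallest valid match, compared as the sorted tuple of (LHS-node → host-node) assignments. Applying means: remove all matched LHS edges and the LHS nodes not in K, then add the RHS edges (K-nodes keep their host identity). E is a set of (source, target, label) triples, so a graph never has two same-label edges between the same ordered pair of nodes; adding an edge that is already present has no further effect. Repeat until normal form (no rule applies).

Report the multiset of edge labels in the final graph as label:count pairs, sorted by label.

initial: |V|=8 |E|=10  E = 0-q->0 0-p->1 1-q->1 2-p->2 3-p->0 3-q->3 4-p->5 5-q->5 6-p->7 7-q->7
step 1: apply R2 at {0↦0, 1↦2}  → |V|=8 |E|=9  E = 0-p->1 1-q->1 2-p->2 3-p->0 3-q->3 4-p->5 5-q->5 6-p->7 7-q->7
step 2: apply R2 at {0↦1, 1↦2}  → |V|=8 |E|=8  E = 0-p->1 2-p->2 3-p->0 3-q->3 4-p->5 5-q->5 6-p->7 7-q->7
step 3: apply R2 at {0↦3, 1↦2}  → |V|=8 |E|=7  E = 0-p->1 2-p->2 3-p->0 4-p->5 5-q->5 6-p->7 7-q->7
step 4: apply R2 at {0↦5, 1↦2}  → |V|=8 |E|=6  E = 0-p->1 2-p->2 3-p->0 4-p->5 6-p->7 7-q->7
step 5: apply R0 at {0↦4, 1↦2, 2↦5}  → |V|=6 |E|=4  E = 0-p->1 3-p->0 6-p->7 7-q->7
step 6: apply R2 at {0↦7, 1↦2}  → |V|=6 |E|=3  E = 0-p->1 3-p->0 6-p->7
final graph: no rule applies after step 6
NF edges: [(0, 1, 'p'), (3, 0, 'p'), (6, 7, 'p')]

Answer: p:3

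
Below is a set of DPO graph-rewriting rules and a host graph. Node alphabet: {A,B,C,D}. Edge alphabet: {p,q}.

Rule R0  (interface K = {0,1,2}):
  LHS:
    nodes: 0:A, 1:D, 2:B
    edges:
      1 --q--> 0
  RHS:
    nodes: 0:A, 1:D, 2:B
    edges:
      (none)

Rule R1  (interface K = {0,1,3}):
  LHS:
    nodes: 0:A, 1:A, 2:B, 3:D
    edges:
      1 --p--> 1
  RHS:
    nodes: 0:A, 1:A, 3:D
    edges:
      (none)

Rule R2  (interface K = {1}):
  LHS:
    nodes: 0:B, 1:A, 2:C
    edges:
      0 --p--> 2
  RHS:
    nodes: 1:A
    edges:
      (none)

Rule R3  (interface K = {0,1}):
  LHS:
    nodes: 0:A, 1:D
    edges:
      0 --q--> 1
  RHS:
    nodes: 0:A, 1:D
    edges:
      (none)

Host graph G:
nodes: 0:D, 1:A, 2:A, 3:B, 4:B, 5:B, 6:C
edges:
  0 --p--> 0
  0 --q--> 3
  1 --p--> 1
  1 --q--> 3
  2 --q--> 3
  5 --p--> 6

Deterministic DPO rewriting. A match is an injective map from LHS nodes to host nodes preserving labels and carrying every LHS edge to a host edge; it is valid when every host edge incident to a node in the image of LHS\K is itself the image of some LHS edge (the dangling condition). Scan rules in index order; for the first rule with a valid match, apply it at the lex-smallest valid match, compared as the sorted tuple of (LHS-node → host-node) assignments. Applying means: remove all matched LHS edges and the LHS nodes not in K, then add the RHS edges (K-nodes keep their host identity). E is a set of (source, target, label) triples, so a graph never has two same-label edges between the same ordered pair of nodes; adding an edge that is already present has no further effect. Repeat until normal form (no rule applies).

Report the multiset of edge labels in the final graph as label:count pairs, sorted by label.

[0] host  ⇒  7 nodes, 6 edges  {0-p->0 0-q->3 1-p->1 1-q->3 2-q->3 5-p->6}
[1] R1 @ {0↦2, 1↦1, 2↦4, 3↦0}  ⇒  6 nodes, 5 edges  {0-p->0 0-q->3 1-q->3 2-q->3 5-p->6}
[2] R2 @ {0↦5, 1↦1, 2↦6}  ⇒  4 nodes, 4 edges  {0-p->0 0-q->3 1-q->3 2-q->3}
final graph: no rule applies after step 2
NF edges: [(0, 0, 'p'), (0, 3, 'q'), (1, 3, 'q'), (2, 3, 'q')]

Answer: p:1 q:3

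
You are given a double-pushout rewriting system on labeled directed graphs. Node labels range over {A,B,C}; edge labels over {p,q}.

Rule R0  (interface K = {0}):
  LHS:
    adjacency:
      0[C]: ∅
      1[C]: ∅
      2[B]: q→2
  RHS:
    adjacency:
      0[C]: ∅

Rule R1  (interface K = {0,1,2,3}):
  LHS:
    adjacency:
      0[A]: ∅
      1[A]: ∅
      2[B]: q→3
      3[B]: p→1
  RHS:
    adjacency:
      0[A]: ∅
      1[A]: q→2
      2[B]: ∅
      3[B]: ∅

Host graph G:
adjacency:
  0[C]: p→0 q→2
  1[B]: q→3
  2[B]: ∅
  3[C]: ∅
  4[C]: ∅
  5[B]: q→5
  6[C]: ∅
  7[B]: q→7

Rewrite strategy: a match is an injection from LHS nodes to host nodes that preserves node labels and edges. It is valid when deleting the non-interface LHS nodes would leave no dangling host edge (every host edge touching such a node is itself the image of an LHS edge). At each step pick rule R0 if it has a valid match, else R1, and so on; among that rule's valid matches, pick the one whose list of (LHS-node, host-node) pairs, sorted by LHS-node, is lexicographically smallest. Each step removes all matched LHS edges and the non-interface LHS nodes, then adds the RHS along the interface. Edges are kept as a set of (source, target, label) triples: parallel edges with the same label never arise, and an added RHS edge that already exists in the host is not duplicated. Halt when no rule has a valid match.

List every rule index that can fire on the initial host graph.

Answer: [R0]

Steps:
R0: 12 valid matches — {0↦0, 1↦4, 2↦5}, {0↦0, 1↦4, 2↦7}, {0↦0, 1↦6, 2↦5} (+9 more)
R1: no valid match — LHS pattern not found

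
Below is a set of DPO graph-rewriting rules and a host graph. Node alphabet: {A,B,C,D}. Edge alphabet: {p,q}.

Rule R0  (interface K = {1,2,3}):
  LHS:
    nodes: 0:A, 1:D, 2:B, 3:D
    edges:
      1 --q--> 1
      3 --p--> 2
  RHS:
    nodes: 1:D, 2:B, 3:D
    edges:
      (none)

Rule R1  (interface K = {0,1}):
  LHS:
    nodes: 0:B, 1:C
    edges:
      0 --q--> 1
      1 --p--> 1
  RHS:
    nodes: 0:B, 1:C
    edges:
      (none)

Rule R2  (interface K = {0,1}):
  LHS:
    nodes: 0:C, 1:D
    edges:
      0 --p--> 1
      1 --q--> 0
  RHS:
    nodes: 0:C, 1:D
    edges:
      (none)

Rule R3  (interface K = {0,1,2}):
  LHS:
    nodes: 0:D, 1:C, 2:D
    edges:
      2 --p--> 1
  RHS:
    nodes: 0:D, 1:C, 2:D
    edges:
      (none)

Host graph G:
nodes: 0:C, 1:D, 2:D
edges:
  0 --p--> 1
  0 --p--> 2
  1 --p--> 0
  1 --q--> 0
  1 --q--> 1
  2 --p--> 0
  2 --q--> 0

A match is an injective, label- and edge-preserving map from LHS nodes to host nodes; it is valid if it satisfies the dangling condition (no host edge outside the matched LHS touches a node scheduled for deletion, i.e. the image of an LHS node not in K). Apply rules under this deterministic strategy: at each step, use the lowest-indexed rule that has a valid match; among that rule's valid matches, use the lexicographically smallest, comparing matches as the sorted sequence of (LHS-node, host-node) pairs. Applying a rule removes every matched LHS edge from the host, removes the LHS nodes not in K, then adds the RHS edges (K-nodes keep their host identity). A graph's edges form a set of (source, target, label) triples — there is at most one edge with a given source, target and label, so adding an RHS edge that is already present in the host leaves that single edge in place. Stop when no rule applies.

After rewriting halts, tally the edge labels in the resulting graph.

Answer: q:1

Rewrite trace:
initial: |V|=3 |E|=7  E = 0-p->1 0-p->2 1-p->0 1-q->0 1-q->1 2-p->0 2-q->0
step 1: apply R2 at {0↦0, 1↦1}  → |V|=3 |E|=5  E = 0-p->2 1-p->0 1-q->1 2-p->0 2-q->0
step 2: apply R2 at {0↦0, 1↦2}  → |V|=3 |E|=3  E = 1-p->0 1-q->1 2-p->0
step 3: apply R3 at {0↦1, 1↦0, 2↦2}  → |V|=3 |E|=2  E = 1-p->0 1-q->1
step 4: apply R3 at {0↦2, 1↦0, 2↦1}  → |V|=3 |E|=1  E = 1-q->1
normal form: no rule applies after step 4
NF edges: [(1, 1, 'q')]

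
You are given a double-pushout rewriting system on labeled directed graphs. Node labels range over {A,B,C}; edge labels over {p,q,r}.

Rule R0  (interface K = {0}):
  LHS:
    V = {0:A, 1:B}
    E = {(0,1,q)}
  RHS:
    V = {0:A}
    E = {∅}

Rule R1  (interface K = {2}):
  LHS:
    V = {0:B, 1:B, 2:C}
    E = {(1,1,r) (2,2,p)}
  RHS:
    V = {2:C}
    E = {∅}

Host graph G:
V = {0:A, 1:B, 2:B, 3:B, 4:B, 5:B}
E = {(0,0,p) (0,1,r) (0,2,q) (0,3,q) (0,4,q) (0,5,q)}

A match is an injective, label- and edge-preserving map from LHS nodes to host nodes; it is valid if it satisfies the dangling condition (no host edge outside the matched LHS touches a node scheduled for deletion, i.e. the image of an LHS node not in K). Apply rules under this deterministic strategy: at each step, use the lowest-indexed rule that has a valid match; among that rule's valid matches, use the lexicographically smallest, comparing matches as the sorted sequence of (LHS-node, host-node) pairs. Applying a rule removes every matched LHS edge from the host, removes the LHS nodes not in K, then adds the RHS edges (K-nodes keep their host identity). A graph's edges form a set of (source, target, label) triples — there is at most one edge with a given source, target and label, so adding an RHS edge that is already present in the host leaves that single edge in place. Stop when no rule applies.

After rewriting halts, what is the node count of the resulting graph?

start.  V:6 E:6  edges: 0-p->0 0-r->1 0-q->2 0-q->3 0-q->4 0-q->5
1. fire R0 via {0↦0, 1↦2}  →  V:5 E:5  edges: 0-p->0 0-r->1 0-q->3 0-q->4 0-q->5
2. fire R0 via {0↦0, 1↦3}  →  V:4 E:4  edges: 0-p->0 0-r->1 0-q->4 0-q->5
3. fire R0 via {0↦0, 1↦4}  →  V:3 E:3  edges: 0-p->0 0-r->1 0-q->5
4. fire R0 via {0↦0, 1↦5}  →  V:2 E:2  edges: 0-p->0 0-r->1
normal form: no rule applies after step 4
NF nodes: {0:A, 1:B}

Answer: 2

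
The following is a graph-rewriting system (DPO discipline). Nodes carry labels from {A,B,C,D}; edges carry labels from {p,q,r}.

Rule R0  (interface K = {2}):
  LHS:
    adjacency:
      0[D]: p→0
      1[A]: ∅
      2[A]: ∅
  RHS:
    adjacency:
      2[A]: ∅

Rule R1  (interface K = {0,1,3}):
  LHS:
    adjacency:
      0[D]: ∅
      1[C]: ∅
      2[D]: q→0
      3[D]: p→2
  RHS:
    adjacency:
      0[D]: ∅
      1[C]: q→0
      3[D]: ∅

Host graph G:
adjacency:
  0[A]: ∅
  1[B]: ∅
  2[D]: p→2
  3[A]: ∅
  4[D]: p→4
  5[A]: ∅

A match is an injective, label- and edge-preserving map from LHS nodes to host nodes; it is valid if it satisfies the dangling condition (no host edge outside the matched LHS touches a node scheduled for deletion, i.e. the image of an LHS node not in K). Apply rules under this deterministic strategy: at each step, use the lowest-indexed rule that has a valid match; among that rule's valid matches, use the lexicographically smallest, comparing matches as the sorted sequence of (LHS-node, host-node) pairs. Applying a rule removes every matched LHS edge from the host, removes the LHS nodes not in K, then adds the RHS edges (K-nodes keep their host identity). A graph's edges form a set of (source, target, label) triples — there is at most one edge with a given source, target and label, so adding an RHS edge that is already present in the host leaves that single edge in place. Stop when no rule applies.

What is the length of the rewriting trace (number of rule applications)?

Answer: 2

Steps:
start.  V:6 E:2  edges: 2-p->2 4-p->4
1. fire R0 via {0↦2, 1↦0, 2↦3}  →  V:4 E:1  edges: 4-p->4
2. fire R0 via {0↦4, 1↦3, 2↦5}  →  V:2 E:0  edges: ∅
normal form: no rule applies after step 2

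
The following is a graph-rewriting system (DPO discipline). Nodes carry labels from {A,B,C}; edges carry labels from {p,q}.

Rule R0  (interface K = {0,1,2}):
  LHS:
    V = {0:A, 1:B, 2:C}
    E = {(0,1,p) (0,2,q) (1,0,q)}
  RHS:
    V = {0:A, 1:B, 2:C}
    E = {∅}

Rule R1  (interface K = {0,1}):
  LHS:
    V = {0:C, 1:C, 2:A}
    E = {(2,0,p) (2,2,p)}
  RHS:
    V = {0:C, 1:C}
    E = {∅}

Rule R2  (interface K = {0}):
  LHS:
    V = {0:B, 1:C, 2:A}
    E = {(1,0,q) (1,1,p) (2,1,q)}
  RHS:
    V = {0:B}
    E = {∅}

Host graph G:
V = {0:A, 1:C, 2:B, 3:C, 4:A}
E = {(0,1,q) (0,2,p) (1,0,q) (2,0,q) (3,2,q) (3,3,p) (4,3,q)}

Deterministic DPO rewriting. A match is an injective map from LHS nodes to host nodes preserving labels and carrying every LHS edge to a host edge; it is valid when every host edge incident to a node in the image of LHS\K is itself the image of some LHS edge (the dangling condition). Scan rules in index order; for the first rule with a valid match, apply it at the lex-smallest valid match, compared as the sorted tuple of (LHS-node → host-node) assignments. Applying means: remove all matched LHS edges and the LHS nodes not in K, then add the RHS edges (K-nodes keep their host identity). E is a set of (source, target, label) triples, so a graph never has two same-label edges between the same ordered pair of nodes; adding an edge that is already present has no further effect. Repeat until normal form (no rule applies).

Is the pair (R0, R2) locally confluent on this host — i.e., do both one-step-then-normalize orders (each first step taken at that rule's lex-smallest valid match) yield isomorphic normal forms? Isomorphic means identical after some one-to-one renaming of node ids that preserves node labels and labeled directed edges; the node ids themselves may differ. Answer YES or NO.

branch R0-first: apply at {0↦0, 1↦2, 2↦1} → |E|=4, then 1 more step(s) → NF |V|=3 |E|=1 V={0:A, 1:C, 2:B} E=1-q->0
branch R2-first: apply at {0↦2, 1↦3, 2↦4} → |E|=4, then 1 more step(s) → NF |V|=3 |E|=1 V={0:A, 1:C, 2:B} E=1-q->0
graphs isomorphic (equal up to label-preserving node renaming)

Answer: YES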